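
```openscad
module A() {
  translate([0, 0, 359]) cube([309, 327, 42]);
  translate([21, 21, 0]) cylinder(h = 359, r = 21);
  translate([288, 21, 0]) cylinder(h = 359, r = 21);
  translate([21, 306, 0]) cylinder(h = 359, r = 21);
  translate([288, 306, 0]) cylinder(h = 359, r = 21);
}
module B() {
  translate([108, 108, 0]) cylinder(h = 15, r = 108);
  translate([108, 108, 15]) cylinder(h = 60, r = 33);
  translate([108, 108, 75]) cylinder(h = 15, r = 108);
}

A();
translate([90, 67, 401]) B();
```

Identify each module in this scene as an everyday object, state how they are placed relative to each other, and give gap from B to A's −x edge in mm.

A is a stool. B is a spool. The spool is on top of the stool. The gap from the spool to the stool's −x edge is 90 mm.

The spool's min-x is at 90; the stool's min-x is 0; gap = 90 mm.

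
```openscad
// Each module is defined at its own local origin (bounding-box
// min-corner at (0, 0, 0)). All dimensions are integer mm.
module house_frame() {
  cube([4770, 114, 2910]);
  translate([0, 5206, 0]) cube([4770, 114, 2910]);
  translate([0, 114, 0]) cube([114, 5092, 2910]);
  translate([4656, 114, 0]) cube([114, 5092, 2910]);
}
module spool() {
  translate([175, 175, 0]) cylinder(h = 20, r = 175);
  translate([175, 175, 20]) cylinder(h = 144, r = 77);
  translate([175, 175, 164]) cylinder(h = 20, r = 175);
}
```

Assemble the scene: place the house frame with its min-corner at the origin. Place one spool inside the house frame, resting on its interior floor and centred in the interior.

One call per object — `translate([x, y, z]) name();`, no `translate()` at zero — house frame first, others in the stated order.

house_frame();
translate([2210, 2485, 0]) spool();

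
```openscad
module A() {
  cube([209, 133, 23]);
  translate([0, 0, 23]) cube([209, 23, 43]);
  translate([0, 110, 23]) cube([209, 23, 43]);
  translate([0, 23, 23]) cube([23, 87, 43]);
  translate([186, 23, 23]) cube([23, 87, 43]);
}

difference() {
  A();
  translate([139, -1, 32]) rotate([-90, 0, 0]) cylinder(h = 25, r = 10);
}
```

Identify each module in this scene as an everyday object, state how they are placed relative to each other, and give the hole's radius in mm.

A is an open box. The open box has a circular hole through its front wall. The hole's radius is 10 mm.

The subtracted cylinder has r = 10 mm.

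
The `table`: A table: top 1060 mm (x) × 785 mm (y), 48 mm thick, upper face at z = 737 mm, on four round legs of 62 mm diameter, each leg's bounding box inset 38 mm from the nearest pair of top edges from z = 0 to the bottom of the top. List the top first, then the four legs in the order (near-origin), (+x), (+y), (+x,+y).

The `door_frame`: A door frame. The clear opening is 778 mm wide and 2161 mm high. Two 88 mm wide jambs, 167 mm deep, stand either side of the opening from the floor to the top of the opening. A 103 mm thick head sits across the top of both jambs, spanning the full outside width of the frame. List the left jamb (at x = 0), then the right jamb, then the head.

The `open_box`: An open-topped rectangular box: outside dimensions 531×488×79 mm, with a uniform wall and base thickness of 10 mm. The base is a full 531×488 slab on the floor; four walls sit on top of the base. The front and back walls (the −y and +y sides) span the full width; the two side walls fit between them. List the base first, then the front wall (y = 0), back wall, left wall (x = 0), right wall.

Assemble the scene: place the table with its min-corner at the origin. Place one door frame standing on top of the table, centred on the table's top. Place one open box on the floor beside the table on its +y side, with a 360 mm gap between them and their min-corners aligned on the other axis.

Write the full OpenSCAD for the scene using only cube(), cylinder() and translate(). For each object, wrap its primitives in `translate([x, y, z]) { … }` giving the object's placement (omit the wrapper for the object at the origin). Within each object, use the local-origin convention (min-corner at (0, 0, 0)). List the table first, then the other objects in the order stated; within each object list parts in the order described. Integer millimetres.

translate([0, 0, 689]) cube([1060, 785, 48]);
translate([69, 69, 0]) cylinder(h = 689, r = 31);
translate([991, 69, 0]) cylinder(h = 689, r = 31);
translate([69, 716, 0]) cylinder(h = 689, r = 31);
translate([991, 716, 0]) cylinder(h = 689, r = 31);
translate([53, 309, 737]) {
  cube([88, 167, 2161]);
  translate([866, 0, 0]) cube([88, 167, 2161]);
  translate([0, 0, 2161]) cube([954, 167, 103]);
}
translate([0, 1145, 0]) {
  cube([531, 488, 10]);
  translate([0, 0, 10]) cube([531, 10, 69]);
  translate([0, 478, 10]) cube([531, 10, 69]);
  translate([0, 10, 10]) cube([10, 468, 69]);
  translate([521, 10, 10]) cube([10, 468, 69]);
}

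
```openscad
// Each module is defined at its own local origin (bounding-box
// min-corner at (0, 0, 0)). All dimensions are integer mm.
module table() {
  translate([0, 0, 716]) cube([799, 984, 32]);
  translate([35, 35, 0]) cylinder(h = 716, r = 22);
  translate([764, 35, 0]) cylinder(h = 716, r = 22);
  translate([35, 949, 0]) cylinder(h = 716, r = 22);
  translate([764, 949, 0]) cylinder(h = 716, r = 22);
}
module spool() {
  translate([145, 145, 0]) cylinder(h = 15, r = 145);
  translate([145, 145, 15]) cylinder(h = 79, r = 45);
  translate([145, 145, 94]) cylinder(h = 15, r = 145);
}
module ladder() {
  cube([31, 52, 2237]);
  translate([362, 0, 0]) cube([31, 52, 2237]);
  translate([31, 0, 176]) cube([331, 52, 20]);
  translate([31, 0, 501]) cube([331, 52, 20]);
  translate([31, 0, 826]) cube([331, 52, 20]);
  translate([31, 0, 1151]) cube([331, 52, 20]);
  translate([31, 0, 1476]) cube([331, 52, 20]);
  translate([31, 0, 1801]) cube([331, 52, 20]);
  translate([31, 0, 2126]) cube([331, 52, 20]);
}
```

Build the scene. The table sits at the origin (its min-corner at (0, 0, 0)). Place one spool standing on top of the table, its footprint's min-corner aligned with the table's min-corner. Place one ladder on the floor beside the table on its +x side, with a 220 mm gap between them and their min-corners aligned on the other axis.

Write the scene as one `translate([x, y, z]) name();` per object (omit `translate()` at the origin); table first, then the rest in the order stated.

table();
translate([0, 0, 748]) spool();
translate([1019, 0, 0]) ladder();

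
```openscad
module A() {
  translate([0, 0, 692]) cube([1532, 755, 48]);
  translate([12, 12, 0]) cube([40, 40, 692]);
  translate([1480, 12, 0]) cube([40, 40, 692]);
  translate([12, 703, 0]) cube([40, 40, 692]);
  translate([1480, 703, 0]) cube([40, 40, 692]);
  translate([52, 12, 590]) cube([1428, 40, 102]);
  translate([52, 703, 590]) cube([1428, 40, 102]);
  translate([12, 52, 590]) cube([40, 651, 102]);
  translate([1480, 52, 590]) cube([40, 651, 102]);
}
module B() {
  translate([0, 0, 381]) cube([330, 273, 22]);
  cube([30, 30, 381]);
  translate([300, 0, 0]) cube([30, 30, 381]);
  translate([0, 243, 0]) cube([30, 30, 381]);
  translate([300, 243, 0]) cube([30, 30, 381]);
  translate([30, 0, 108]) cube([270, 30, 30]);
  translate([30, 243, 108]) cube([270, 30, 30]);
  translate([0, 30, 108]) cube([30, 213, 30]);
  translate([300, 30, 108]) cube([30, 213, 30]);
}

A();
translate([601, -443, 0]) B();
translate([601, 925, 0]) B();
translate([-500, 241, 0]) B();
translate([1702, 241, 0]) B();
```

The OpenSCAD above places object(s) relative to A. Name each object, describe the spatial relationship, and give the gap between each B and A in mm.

Each stool's nearest face is 170 mm from the table's bounding box.

A is a table. B is a stool. Four stools sit around the table at the −y, +y, −x, +x sides. The gap between each stool and the table is 170 mm.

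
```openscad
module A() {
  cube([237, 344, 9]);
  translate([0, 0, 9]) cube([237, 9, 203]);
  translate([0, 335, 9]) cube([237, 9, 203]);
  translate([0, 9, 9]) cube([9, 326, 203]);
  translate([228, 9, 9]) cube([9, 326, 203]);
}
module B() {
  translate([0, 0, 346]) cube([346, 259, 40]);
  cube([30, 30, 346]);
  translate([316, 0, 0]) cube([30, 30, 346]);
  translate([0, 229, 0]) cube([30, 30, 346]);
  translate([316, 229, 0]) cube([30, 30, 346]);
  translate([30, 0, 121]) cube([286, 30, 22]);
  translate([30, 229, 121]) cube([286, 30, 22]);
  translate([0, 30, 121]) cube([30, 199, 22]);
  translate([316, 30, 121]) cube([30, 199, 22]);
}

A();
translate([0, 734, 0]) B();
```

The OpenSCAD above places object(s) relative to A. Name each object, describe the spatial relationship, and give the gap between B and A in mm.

The stool's nearest face is 390 mm from the open box's +y face.

A is an open box. B is a stool. The stool is on the floor beside the open box on its +y side. The gap between the stool and the open box is 390 mm.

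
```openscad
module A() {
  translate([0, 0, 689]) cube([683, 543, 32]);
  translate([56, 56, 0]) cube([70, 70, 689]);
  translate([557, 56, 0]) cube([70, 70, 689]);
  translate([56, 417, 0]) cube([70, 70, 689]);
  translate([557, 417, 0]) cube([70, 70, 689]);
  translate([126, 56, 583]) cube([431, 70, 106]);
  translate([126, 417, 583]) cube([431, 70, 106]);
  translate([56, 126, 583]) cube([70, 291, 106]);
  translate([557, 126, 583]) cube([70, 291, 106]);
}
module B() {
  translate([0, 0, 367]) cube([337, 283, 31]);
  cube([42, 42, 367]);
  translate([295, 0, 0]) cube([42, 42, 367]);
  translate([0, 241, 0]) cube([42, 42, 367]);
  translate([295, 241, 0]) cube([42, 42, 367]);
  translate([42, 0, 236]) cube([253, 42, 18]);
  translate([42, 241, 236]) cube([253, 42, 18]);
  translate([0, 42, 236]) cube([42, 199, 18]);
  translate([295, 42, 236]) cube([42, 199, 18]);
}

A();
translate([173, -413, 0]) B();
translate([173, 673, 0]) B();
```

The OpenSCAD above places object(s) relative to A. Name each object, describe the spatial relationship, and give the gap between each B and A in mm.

A is a table. B is a stool. Two stools sit around the table at the −y, +y sides. The gap between each stool and the table is 130 mm.

Each stool's nearest face is 130 mm from the table's bounding box.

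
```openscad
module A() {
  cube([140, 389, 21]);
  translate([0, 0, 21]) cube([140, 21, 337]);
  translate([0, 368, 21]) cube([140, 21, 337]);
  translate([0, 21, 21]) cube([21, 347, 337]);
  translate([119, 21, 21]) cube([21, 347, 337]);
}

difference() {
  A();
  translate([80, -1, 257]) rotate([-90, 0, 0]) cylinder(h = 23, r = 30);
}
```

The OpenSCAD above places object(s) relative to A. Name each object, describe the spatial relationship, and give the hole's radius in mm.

The subtracted cylinder has r = 30 mm.

A is an open box. The open box has a circular hole through its front wall. The hole's radius is 30 mm.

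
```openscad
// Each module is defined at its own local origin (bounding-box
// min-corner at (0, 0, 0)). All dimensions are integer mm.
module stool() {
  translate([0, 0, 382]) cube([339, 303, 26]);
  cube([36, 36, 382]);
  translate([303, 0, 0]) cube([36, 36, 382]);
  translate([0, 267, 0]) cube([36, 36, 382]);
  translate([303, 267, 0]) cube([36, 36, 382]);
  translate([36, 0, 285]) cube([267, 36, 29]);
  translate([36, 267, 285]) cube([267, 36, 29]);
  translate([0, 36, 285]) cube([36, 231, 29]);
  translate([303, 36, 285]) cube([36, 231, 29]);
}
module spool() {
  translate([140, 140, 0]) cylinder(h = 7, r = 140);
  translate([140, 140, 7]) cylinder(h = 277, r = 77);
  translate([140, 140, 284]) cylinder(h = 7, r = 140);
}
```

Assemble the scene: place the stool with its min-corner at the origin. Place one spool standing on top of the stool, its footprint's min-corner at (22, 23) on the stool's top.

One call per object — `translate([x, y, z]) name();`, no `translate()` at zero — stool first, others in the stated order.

stool();
translate([22, 23, 408]) spool();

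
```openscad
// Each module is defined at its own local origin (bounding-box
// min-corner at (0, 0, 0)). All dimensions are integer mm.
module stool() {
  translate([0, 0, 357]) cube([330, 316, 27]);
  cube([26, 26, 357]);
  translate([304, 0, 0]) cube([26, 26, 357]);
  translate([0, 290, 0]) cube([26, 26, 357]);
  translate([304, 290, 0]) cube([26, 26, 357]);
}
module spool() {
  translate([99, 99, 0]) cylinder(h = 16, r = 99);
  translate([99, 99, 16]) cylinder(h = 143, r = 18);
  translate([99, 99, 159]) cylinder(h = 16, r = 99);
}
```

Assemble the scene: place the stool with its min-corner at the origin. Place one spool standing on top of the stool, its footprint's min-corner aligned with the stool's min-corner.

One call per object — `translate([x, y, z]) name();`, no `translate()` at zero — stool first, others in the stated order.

stool();
translate([0, 0, 384]) spool();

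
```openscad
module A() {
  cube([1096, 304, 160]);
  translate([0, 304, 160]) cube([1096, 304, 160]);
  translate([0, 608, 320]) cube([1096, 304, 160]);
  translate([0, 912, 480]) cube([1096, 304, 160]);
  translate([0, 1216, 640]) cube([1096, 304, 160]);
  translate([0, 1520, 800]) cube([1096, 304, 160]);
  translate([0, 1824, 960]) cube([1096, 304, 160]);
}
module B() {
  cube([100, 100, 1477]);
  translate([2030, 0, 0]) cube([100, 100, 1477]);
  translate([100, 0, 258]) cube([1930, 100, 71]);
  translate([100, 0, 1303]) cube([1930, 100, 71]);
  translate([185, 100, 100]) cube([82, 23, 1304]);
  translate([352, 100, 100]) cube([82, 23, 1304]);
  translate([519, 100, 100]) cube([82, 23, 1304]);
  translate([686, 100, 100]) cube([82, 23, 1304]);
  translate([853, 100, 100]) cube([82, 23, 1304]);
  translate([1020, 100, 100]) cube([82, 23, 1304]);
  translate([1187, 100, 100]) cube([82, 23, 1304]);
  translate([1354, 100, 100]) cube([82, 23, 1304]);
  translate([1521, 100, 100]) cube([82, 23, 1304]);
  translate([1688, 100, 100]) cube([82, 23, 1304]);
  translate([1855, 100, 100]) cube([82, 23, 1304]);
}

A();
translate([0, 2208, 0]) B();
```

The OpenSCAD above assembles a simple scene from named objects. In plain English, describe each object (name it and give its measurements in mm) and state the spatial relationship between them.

A is a straight staircase of 7 solid steps. Each step is 1096 mm wide (x), 304 mm deep (y, the going) and 160 mm tall (the rise). The first step rests on the floor; each subsequent step sits one going further in +y and one rise higher in +z, directly behind and above the previous step with no overlap.

B is a fence section. Two 100×100 mm posts, 1477 mm tall, stand on the floor with a clear span of 1930 mm between their inner faces. Two horizontal rails of 100×71 mm section span the gap between the posts with their undersides at z = 258 mm and z = 1303 mm, flush with the posts' −y face. 11 pickets, each 82 mm wide, 23 mm thick and 1304 mm tall, are fixed to the +y face of the rails with their bottoms at z = 100 mm, evenly spaced across the span with equal gaps (rounded down to the nearest mm) at the −x end and between each pair — any rounding remainder accumulates at the +x end.

The fence section is on the floor beside the staircase on its +y side.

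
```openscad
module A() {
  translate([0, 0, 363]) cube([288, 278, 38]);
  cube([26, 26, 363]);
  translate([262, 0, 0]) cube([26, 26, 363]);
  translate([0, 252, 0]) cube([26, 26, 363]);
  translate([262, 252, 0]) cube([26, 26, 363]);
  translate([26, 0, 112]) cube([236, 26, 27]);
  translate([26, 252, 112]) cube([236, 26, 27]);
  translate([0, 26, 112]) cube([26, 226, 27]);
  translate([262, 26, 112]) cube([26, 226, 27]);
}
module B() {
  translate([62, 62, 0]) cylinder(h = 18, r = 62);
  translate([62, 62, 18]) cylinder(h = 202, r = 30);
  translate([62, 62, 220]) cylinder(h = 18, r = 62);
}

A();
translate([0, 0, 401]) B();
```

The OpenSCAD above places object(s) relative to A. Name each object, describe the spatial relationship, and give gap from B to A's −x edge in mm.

A is a stool. B is a spool. The spool is on top of the stool. The gap from the spool to the stool's −x edge is 0 mm.

The spool's min-x is at 0; the stool's min-x is 0; gap = 0 mm.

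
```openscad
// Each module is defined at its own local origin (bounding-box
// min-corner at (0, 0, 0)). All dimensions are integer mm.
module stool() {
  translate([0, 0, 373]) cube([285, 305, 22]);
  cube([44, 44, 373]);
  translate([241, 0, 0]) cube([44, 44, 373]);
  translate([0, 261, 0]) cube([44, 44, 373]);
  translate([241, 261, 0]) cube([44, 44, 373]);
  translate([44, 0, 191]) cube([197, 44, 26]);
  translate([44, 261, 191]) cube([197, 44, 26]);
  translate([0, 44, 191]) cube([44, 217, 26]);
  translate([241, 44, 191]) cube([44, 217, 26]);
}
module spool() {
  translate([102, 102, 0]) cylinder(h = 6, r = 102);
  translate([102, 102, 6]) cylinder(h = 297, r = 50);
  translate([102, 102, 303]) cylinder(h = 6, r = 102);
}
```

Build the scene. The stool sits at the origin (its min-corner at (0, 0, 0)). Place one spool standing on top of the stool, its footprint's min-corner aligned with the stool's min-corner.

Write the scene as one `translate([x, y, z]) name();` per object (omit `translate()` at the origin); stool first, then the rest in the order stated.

stool();
translate([0, 0, 395]) spool();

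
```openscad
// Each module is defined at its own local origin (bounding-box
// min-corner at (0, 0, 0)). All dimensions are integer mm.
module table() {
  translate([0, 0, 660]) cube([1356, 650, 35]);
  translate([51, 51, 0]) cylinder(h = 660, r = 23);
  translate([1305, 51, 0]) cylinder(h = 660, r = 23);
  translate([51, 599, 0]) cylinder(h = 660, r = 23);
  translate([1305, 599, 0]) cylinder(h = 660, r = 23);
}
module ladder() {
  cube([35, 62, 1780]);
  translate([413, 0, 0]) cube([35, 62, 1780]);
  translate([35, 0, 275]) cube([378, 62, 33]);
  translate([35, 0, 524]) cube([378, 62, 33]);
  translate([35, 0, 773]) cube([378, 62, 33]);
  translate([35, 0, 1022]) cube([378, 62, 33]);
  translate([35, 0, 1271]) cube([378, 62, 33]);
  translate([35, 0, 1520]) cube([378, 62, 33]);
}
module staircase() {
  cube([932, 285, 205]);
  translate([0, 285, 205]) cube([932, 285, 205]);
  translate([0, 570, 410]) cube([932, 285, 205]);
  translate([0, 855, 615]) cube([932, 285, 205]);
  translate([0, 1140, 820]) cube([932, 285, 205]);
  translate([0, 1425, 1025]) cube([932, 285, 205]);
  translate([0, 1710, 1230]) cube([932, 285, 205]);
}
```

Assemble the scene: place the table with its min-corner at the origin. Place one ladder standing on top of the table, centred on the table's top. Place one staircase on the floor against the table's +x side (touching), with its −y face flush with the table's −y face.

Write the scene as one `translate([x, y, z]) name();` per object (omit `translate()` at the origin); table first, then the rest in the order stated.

table();
translate([454, 294, 695]) ladder();
translate([1356, 0, 0]) staircase();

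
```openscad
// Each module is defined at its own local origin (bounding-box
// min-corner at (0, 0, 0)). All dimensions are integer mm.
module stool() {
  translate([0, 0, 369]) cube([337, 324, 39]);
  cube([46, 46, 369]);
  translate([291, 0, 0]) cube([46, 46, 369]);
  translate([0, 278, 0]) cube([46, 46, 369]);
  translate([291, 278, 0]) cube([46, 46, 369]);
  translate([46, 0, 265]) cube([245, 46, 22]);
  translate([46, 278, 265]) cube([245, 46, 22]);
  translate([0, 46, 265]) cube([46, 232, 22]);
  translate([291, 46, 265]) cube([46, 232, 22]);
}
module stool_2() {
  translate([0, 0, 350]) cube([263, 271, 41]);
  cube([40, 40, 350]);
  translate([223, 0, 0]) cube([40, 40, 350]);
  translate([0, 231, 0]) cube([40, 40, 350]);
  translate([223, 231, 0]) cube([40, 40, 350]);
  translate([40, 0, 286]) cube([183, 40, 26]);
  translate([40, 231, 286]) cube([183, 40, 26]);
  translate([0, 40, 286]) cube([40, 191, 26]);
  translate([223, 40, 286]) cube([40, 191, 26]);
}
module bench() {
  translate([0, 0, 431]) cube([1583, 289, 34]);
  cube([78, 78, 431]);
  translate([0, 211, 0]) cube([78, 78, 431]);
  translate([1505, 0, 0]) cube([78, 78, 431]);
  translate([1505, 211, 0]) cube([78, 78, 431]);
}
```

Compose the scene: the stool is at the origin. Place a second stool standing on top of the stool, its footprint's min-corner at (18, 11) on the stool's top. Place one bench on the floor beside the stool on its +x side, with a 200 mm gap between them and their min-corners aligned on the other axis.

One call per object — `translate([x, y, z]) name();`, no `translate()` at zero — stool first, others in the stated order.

stool();
translate([18, 11, 408]) stool_2();
translate([537, 0, 0]) bench();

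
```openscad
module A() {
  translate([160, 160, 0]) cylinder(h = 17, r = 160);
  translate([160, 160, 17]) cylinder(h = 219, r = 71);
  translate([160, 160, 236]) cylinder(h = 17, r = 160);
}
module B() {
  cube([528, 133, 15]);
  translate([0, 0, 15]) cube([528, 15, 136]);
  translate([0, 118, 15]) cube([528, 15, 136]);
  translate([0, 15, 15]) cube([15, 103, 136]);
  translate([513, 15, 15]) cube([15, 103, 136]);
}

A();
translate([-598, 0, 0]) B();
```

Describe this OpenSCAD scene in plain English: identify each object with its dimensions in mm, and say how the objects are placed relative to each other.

A is a spool: two coaxial disc flanges of radius 160 mm and thickness 17 mm, joined by a core cylinder of radius 71 mm and height 219 mm. The lower flange rests on z = 0 and the three cylinders share a vertical axis.

B is an open storage box with external size 528×133×151 mm and wall thickness 15 mm (the base is also 15 mm thick). The base covers the whole footprint; the four walls stand on the base, with the y-facing walls full-width and the x-facing walls fitting between their inner faces.

The open box is on the floor beside the spool on its −x side.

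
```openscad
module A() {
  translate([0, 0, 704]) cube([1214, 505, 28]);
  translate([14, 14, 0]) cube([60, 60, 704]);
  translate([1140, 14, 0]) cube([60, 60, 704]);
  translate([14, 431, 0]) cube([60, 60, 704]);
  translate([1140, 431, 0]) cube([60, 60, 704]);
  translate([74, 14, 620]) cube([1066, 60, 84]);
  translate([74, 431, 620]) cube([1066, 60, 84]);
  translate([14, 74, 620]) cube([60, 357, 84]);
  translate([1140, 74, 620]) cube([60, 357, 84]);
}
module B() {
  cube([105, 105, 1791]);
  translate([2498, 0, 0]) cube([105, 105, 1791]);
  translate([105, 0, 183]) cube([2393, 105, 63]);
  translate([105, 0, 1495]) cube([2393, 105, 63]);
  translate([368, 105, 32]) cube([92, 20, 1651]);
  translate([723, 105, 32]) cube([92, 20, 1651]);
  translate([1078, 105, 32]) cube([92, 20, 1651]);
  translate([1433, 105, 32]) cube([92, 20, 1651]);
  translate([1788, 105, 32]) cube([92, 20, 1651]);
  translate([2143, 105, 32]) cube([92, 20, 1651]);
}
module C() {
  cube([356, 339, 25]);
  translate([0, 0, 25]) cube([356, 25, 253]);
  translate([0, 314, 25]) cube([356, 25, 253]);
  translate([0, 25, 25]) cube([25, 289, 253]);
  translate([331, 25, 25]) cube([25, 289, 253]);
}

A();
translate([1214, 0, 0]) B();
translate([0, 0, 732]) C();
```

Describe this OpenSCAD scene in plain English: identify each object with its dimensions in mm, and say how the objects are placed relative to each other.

A is a table: top 1214 mm (x) × 505 mm (y), 28 mm thick, upper face at z = 732 mm, on four 60×60 mm square legs, each inset 14 mm from the nearest pair of top edges, running from z = 0 to the bottom of the top. Four apron rails, 60 mm thick and 84 mm tall, run between adjacent legs with their top edges flush with the underside of the top and their outer faces flush with the legs' outer faces.

B is a fence section. Two 105×105 mm posts, 1791 mm tall, stand on the floor with a clear span of 2393 mm between their inner faces. Two horizontal rails of 105×63 mm section span the gap between the posts with their undersides at z = 183 mm and z = 1495 mm, flush with the posts' −y face. 6 pickets, each 92 mm wide, 20 mm thick and 1651 mm tall, are fixed to the +y face of the rails with their bottoms at z = 32 mm, evenly spaced across the span with equal gaps (rounded down to the nearest mm) at the −x end and between each pair — any rounding remainder accumulates at the +x end.

C is an open-topped rectangular box: outside dimensions 356×339×278 mm, with a uniform wall and base thickness of 25 mm. The base is a full 356×339 slab on the floor; four walls sit on top of the base. The front and back walls (the −y and +y sides) span the full width; the two side walls fit between them.

The fence section is against the table's +x side, with their −y faces flush. The open box is on top of the table.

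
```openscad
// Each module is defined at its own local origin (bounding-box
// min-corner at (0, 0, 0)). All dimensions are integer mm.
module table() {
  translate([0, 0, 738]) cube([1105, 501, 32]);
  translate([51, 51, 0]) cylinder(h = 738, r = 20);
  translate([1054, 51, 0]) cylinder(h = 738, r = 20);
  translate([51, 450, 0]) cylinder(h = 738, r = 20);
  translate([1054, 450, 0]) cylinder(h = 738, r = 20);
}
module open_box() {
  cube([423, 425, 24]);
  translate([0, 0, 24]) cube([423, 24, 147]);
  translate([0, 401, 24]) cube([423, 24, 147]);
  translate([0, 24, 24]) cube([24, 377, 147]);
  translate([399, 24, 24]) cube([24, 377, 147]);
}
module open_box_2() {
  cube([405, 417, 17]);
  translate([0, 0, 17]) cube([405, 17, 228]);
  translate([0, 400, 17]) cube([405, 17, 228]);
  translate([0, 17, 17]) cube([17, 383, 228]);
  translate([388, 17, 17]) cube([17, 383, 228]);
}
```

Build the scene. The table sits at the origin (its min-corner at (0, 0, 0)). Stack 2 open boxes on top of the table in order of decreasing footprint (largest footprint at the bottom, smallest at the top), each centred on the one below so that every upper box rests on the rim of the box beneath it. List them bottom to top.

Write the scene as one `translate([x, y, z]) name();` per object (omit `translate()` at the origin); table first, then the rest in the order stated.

table();
translate([341, 38, 770]) open_box();
translate([350, 42, 941]) open_box_2();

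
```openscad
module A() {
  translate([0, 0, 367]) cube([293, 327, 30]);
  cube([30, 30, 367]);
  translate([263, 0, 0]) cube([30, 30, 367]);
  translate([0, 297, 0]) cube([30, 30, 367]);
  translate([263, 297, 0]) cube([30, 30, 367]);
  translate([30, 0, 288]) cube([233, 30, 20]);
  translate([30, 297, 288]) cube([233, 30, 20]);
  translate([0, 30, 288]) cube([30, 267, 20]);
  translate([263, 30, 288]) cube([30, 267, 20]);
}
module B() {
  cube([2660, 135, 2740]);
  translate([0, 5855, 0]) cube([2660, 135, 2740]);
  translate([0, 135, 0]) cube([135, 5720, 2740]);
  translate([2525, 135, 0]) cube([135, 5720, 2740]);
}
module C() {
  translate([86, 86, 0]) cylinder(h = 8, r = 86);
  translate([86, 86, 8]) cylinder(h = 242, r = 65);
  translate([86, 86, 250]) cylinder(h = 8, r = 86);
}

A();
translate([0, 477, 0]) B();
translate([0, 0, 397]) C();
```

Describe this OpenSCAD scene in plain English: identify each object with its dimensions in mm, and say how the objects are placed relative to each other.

A is a simple wooden stool: a rectangular seat 293 mm (x) by 327 mm (y), 30 mm thick, top face at z = 397 mm, on four square legs, each 30×30 mm in cross-section. The legs rest on z = 0, each flush with a corner of the seat. Four stretchers, 30 mm wide and 20 mm tall, connect adjacent legs with their undersides at z = 288 mm, each running between the inner faces of the legs it joins and aligned with the legs' outer faces on the other axis.

B is the wall frame of a small rectangular building: four walls, each 2740 mm tall and 135 mm thick, enclosing a footprint 2660 mm (x) by 5990 mm (y) outside-to-outside, with no floor or roof. The front and back walls (the −y and +y sides) span the full width; the two side walls fit between them.

C is a spool: two coaxial disc flanges of radius 86 mm and thickness 8 mm, joined by a core cylinder of radius 65 mm and height 242 mm. The lower flange rests on z = 0 and the three cylinders share a vertical axis.

The house frame is on the floor beside the stool on its +y side. The spool is on top of the stool.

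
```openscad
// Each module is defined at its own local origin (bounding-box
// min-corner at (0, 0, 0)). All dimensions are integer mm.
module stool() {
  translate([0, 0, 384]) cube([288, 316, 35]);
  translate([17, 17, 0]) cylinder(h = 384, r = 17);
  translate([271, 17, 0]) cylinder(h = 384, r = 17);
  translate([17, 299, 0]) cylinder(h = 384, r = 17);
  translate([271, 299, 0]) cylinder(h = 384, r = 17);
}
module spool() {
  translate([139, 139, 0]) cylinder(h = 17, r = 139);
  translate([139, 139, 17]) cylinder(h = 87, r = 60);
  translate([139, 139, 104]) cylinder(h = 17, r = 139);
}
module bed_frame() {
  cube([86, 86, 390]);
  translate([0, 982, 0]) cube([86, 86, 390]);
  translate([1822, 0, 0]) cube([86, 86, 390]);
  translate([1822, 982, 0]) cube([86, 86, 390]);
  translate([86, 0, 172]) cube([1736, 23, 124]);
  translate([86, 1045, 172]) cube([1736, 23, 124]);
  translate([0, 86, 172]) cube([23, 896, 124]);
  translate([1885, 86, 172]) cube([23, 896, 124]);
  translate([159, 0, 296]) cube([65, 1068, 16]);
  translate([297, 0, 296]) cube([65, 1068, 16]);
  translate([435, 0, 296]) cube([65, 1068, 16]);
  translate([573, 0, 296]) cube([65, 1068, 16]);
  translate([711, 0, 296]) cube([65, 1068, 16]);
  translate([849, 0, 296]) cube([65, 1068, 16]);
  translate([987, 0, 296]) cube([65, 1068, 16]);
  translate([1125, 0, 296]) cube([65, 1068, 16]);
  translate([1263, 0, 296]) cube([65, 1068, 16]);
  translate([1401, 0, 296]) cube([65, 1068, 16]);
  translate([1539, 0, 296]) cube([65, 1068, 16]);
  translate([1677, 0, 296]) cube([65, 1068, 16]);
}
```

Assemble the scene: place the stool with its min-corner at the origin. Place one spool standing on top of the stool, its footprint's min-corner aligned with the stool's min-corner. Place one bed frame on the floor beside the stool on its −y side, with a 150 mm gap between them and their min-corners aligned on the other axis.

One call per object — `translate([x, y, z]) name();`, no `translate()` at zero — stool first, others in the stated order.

stool();
translate([0, 0, 419]) spool();
translate([0, -1218, 0]) bed_frame();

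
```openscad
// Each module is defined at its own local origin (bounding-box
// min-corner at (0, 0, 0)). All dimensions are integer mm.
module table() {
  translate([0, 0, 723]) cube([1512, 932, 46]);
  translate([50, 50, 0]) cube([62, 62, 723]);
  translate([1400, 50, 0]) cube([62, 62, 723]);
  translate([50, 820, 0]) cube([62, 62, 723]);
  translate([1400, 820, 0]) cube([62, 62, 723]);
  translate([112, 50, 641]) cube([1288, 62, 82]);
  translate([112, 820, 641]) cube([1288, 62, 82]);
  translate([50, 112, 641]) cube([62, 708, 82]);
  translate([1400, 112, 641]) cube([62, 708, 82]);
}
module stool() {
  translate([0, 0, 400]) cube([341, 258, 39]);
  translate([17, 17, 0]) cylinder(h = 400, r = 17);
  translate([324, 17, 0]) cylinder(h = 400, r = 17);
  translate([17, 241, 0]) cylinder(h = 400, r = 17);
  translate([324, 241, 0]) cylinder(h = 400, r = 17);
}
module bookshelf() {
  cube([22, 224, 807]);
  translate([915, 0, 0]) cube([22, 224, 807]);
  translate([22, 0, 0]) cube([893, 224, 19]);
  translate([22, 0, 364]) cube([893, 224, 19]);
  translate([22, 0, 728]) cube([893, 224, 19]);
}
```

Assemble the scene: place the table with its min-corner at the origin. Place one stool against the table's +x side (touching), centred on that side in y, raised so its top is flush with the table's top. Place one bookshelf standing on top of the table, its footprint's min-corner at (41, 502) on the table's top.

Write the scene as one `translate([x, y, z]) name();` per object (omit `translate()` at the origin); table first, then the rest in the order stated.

table();
translate([1512, 337, 330]) stool();
translate([41, 502, 769]) bookshelf();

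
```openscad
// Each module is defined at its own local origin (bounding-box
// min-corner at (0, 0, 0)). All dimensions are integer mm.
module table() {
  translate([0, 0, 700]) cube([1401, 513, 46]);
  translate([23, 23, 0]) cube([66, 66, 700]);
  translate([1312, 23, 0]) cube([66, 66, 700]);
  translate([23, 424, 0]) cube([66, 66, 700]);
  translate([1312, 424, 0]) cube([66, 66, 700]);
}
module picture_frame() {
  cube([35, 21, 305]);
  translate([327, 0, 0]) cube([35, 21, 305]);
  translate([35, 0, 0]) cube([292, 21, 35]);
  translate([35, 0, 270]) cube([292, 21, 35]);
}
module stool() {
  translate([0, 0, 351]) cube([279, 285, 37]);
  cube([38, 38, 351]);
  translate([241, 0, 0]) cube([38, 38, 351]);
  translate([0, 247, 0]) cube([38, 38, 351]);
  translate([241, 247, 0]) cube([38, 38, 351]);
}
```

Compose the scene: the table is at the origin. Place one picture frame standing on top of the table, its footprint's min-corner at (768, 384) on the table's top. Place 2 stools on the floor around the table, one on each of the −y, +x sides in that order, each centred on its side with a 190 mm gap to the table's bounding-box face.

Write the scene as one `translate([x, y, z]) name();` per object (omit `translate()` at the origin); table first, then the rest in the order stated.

table();
translate([768, 384, 746]) picture_frame();
translate([561, -475, 0]) stool();
translate([1591, 114, 0]) stool();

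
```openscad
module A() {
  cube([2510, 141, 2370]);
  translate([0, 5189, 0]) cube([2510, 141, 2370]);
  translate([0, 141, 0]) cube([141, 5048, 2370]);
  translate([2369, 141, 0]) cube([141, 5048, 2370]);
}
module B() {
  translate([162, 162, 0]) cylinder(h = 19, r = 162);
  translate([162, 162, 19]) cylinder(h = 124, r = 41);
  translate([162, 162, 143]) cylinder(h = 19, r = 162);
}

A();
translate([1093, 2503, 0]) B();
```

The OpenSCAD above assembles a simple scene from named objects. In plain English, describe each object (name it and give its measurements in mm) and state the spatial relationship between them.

A is the wall frame of a small rectangular building: four walls, each 2370 mm tall and 141 mm thick, enclosing a footprint 2510 mm (x) by 5330 mm (y) outside-to-outside, with no floor or roof. The front and back walls (the −y and +y sides) span the full width; the two side walls fit between them.

B is a spool: two coaxial disc flanges of radius 162 mm and thickness 19 mm, joined by a core cylinder of radius 41 mm and height 124 mm. The lower flange rests on z = 0 and the three cylinders share a vertical axis.

The spool sits inside the house frame, centred.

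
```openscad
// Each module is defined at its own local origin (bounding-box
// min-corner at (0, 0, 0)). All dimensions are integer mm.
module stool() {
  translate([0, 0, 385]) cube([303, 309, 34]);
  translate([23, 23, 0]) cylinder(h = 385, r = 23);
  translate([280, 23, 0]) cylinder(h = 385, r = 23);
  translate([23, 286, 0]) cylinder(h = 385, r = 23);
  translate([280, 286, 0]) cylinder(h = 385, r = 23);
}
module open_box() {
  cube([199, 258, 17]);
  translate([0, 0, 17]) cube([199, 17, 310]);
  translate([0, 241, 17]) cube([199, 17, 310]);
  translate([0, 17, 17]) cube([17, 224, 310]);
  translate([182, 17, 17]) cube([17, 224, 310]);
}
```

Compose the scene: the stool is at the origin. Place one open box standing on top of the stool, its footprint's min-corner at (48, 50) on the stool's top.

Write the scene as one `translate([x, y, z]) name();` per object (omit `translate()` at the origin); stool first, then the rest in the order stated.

stool();
translate([48, 50, 419]) open_box();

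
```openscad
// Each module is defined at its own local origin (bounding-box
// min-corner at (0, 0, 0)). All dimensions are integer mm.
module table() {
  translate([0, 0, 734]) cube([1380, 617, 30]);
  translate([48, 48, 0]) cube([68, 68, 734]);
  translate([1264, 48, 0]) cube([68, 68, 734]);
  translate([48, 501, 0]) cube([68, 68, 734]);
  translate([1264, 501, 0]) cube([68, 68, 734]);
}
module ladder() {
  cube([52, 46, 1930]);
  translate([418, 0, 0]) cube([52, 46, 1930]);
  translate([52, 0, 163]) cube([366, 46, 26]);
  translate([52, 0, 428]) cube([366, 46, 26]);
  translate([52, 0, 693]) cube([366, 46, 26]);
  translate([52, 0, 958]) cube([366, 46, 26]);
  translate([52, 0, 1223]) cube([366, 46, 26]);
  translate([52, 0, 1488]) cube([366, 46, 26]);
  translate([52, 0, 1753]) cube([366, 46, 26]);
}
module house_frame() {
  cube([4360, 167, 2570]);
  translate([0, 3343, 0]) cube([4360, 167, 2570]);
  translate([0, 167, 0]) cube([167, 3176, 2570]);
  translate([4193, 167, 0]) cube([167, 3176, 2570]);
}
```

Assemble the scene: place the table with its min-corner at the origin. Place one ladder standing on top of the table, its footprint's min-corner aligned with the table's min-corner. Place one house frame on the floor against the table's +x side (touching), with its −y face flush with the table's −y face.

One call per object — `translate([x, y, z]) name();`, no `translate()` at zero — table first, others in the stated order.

table();
translate([0, 0, 764]) ladder();
translate([1380, 0, 0]) house_frame();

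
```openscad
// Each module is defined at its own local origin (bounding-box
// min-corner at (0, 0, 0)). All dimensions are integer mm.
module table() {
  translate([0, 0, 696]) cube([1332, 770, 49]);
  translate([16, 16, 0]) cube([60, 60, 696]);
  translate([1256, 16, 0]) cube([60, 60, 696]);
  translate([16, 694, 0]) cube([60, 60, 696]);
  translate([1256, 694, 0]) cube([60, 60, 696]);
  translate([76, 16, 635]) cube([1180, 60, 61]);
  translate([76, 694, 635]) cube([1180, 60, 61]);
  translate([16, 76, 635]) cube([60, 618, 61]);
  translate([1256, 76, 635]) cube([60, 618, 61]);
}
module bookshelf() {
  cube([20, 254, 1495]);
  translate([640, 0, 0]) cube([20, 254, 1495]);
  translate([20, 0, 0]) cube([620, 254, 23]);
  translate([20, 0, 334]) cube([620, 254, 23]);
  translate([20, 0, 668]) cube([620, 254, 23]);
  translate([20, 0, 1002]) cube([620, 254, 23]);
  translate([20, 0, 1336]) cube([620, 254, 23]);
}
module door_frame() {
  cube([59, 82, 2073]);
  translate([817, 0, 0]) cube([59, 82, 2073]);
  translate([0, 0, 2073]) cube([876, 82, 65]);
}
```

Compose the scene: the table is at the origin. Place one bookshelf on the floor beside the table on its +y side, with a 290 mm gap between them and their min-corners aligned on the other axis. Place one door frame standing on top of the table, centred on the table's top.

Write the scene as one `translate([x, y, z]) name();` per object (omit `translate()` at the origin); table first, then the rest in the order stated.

table();
translate([0, 1060, 0]) bookshelf();
translate([228, 344, 745]) door_frame();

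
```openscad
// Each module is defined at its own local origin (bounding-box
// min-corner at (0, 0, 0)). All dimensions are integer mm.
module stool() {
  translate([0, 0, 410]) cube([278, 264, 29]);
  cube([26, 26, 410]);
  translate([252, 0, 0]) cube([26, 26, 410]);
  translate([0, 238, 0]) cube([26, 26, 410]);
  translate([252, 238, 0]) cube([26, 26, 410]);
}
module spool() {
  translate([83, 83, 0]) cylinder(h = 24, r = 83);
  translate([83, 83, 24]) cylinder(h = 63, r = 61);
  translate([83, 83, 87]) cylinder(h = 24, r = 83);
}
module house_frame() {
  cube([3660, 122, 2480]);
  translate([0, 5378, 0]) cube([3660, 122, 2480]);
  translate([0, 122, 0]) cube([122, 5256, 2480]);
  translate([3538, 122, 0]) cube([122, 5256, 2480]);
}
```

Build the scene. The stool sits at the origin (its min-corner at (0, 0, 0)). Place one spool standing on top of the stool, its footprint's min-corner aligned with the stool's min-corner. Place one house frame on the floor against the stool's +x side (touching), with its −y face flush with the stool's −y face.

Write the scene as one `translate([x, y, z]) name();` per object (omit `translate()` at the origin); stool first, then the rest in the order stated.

stool();
translate([0, 0, 439]) spool();
translate([278, 0, 0]) house_frame();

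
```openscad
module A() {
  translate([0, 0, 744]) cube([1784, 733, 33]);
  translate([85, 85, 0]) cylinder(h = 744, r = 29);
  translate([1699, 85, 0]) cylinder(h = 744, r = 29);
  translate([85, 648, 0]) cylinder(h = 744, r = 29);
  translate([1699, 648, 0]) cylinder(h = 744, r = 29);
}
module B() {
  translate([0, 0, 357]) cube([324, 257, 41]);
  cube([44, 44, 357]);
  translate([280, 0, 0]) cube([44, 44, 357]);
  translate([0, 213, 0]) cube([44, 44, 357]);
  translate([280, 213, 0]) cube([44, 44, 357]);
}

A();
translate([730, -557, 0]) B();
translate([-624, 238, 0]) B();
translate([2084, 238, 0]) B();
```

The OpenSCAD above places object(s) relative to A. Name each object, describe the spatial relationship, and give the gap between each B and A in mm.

Each stool's nearest face is 300 mm from the table's bounding box.

A is a table. B is a stool. Three stools sit around the table at the −y, −x, +x sides. The gap between each stool and the table is 300 mm.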